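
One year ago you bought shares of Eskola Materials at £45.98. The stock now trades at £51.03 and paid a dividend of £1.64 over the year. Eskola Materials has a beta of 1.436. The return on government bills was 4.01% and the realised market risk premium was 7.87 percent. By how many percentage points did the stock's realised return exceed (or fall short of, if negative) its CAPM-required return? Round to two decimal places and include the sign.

Realised HPR = (P1 + D1 − P0) / P0 = (51.03 + 1.64 − 45.98) / 45.98 = 6.69 / 45.98 = 14.5498%
CAPM required = R_f + β·MRP = 4.01% + 1.436 × 7.87% = 15.31132%
α = realised − required = 14.5498% − 15.31132% = -0.76%

-0.76%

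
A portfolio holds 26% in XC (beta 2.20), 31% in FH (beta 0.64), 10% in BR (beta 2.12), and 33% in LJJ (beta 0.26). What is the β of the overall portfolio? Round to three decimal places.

β_P = Σ w_i β_i = 0.26×2.20 + 0.31×0.64 + 0.10×2.12 + 0.33×0.26 = 1.0682

1.068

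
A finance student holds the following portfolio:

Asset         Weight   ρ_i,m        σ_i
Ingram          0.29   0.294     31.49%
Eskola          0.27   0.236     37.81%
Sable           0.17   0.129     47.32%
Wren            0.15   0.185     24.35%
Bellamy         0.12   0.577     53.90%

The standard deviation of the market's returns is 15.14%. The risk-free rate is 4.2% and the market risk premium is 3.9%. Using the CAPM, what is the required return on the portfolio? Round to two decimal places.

6.91%

β_Ingram = 0.294 × 31.49% / 15.14% = 0.6115
β_Eskola = 0.236 × 37.81% / 15.14% = 0.5894
β_Sable = 0.129 × 47.32% / 15.14% = 0.4032
β_Wren = 0.185 × 24.35% / 15.14% = 0.2975
β_Bellamy = 0.577 × 53.90% / 15.14% = 2.0542
β_P = Σ w_i β_i = 0.29×0.6115 + 0.27×0.5894 + 0.17×0.4032 + 0.15×0.2975 + 0.12×2.0542 = 0.6961
E(R_P) = R_f + β_P × MRP = 4.2% + 0.6961 × 3.9% = 6.91%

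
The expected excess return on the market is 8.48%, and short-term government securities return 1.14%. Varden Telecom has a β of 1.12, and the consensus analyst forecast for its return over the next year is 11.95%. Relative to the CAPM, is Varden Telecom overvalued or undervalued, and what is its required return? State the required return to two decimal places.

Undervalued; required return 10.64%

Required return = R_f + β·MRP = 1.14% + 1.12 × 8.48% = 10.64%
Forecast 11.95% > required 10.64% → the stock plots above the SML → undervalued.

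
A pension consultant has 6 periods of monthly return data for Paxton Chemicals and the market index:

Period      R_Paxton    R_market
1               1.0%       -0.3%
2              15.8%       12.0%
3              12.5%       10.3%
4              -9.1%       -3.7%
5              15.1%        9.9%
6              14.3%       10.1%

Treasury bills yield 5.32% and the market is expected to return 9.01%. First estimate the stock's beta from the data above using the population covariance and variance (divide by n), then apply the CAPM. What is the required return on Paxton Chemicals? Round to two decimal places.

Mean R_i = (1.0 + 15.8 + 12.5 − 9.1 + 15.1 + 14.3) / 6 = 8.2667%
Mean R_m = (-0.3 + 12.0 + 10.3 − 3.7 + 9.9 + 10.1) / 6 = 6.3833%
Σ(R_i − R̄_i)(R_m − R̄_m) = 329.0267  ⇒  Cov = 329.0267 / 6 = 54.8378
Σ(R_m − R̄_m)² = 219.4083  ⇒  Var(R_m) = 219.4083 / 6 = 36.5681
β = Cov / Var(R_m) = 54.8378 / 36.5681 = 1.4996
MRP = 9.01% − 5.32% = 3.69%
E(R) = R_f + β × MRP = 5.32% + 1.4996 × 3.69% = 10.85%

10.85%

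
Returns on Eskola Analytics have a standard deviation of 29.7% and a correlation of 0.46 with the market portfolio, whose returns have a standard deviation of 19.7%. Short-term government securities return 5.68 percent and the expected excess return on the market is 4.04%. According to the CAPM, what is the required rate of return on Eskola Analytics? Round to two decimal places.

β = ρ × σ_i / σ_m = 0.46 × 29.7% / 19.7% = 0.6935
E(R) = 5.68% + 0.6935 × 4.04% = 8.48%

8.48%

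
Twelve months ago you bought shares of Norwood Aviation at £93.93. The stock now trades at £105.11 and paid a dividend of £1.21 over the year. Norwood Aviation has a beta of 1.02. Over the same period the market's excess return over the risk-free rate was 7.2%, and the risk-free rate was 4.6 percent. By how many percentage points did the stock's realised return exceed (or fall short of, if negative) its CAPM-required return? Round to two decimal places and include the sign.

+1.25%

Realised HPR = (P1 + D1 − P0) / P0 = (105.11 + 1.21 − 93.93) / 93.93 = 12.39 / 93.93 = 13.1907%
CAPM required = R_f + β·MRP = 4.6% + 1.02 × 7.2% = 11.9440%
α = realised − required = 13.1907% − 11.9440% = +1.25%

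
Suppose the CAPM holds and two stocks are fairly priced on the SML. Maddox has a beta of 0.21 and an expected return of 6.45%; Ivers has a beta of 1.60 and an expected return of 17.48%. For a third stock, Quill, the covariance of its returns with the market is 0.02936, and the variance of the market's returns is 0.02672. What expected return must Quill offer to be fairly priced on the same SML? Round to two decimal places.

MRP = (17.48% − 6.45%) / (1.60 − 0.21) = 7.9353%
R_f = 6.45% − 0.21 × 7.9353% = 4.7836%
β_Quill = Cov / Var(R_m) = 0.02936 / 0.02672 = 1.0988
E(R_Quill) = R_f + β × MRP = 4.7836% + 1.0988 × 7.9353% = 13.50%

13.50%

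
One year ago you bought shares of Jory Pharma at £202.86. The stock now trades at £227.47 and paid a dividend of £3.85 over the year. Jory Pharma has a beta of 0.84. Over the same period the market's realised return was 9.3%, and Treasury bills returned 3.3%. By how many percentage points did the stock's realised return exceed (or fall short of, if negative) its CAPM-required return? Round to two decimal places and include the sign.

+5.69%

Realised HPR = (P1 + D1 − P0) / P0 = (227.47 + 3.85 − 202.86) / 202.86 = 28.46 / 202.86 = 14.0294%
MRP = 9.3% − 3.3% = 6.00%
CAPM required = R_f + β·MRP = 3.3% + 0.84 × 6.0% = 8.3400%
α = realised − required = 14.0294% − 8.3400% = +5.69%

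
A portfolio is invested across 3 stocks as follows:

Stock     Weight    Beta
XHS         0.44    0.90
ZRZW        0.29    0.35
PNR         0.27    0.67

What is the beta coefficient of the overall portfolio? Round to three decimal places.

β_P = Σ w_i β_i = 0.44×0.90 + 0.29×0.35 + 0.27×0.67 = 0.6784

0.678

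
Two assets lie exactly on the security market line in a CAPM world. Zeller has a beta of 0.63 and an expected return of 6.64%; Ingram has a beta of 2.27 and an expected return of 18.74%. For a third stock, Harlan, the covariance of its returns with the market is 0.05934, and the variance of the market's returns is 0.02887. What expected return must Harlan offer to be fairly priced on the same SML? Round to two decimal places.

MRP = (18.74% − 6.64%) / (2.27 − 0.63) = 7.3780%
R_f = 6.64% − 0.63 × 7.3780% = 1.9919%
β_Harlan = Cov / Var(R_m) = 0.05934 / 0.02887 = 2.0554
E(R_Harlan) = R_f + β × MRP = 1.9919% + 2.0554 × 7.3780% = 17.16%

17.16%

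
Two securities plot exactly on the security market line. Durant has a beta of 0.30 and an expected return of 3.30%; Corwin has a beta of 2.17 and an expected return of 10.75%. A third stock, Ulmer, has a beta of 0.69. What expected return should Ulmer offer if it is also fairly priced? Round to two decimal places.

4.85%

MRP (SML slope) = (10.75% − 3.30%) / (2.17 − 0.30) = 7.45% / 1.87 = 3.9840%
R_f (intercept) = 3.30% − 0.30 × 3.9840% = 2.1048%
E(R_Ulmer) = R_f + β × MRP = 2.1048% + 0.69 × 3.9840% = 4.85%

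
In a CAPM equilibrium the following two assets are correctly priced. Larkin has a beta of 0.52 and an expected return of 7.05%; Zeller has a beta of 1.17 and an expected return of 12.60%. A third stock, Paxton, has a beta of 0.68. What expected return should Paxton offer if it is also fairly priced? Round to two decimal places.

MRP (SML slope) = (12.60% − 7.05%) / (1.17 − 0.52) = 5.55% / 0.65 = 8.5385%
R_f (intercept) = 7.05% − 0.52 × 8.5385% = 2.6100%
E(R_Paxton) = R_f + β × MRP = 2.6100% + 0.68 × 8.5385% = 8.42%

8.42%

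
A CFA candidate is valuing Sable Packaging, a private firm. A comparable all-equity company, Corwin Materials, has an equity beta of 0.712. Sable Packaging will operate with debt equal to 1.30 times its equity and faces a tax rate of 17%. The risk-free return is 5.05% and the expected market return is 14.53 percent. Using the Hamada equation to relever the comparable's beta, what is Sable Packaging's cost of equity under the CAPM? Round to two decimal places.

19.08%

β_L = β_U × [1 + (1 − t)(D/E)] = 0.712 × [1 + (1 − 0.17) × 1.30]
    = 0.712 × [1 + 0.83 × 1.30] = 0.712 × 2.0790 = 1.4802
MRP = 14.53% − 5.05% = 9.48%
E(R) = R_f + β_L × MRP = 5.05% + 1.4802 × 9.48% = 19.08%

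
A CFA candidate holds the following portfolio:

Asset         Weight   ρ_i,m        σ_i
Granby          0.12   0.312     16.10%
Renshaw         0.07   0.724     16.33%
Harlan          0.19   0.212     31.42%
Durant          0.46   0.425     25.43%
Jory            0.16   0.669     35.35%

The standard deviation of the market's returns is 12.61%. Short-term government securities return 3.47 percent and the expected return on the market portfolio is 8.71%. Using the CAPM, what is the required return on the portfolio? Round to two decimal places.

8.23%

β_Granby = 0.312 × 16.10% / 12.61% = 0.3984
β_Renshaw = 0.724 × 16.33% / 12.61% = 0.9376
β_Harlan = 0.212 × 31.42% / 12.61% = 0.5282
β_Durant = 0.425 × 25.43% / 12.61% = 0.8571
β_Jory = 0.669 × 35.35% / 12.61% = 1.8754
β_P = Σ w_i β_i = 0.12×0.3984 + 0.07×0.9376 + 0.19×0.5282 + 0.46×0.8571 + 0.16×1.8754 = 0.9081
MRP = 8.71% − 3.47% = 5.24%
E(R_P) = R_f + β_P × MRP = 3.47% + 0.9081 × 5.24% = 8.23%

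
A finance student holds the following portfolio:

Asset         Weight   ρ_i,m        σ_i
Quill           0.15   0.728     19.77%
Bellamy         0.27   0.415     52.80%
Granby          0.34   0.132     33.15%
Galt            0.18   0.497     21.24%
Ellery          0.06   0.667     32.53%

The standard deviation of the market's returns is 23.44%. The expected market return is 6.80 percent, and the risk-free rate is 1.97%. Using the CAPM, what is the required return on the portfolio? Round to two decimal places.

4.60%

β_Quill = 0.728 × 19.77% / 23.44% = 0.6140
β_Bellamy = 0.415 × 52.80% / 23.44% = 0.9348
β_Granby = 0.132 × 33.15% / 23.44% = 0.1867
β_Galt = 0.497 × 21.24% / 23.44% = 0.4504
β_Ellery = 0.667 × 32.53% / 23.44% = 0.9257
β_P = Σ w_i β_i = 0.15×0.6140 + 0.27×0.9348 + 0.34×0.1867 + 0.18×0.4504 + 0.06×0.9257 = 0.5446
MRP = 6.80% − 1.97% = 4.83%
E(R_P) = R_f + β_P × MRP = 1.97% + 0.5446 × 4.83% = 4.60%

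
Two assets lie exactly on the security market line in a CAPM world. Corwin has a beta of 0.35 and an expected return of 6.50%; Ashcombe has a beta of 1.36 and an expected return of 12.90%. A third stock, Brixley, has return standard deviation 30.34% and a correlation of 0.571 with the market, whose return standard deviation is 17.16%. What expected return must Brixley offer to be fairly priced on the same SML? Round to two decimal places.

10.68%

MRP = (12.90% − 6.50%) / (1.36 − 0.35) = 6.3366%
R_f = 6.50% − 0.35 × 6.3366% = 4.2822%
β_Brixley = ρ·σ_i/σ_m = 0.571 × 30.34 / 17.16 = 1.0096
E(R_Brixley) = R_f + β × MRP = 4.2822% + 1.0096 × 6.3366% = 10.68%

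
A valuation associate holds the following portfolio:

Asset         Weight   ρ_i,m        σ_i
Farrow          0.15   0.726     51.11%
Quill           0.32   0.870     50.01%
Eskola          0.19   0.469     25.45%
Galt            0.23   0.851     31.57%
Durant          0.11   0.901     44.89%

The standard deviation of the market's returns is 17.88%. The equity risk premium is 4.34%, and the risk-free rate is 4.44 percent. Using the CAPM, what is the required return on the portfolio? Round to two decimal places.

β_Farrow = 0.726 × 51.11% / 17.88% = 2.0753
β_Quill = 0.870 × 50.01% / 17.88% = 2.4334
β_Eskola = 0.469 × 25.45% / 17.88% = 0.6676
β_Galt = 0.851 × 31.57% / 17.88% = 1.5026
β_Durant = 0.901 × 44.89% / 17.88% = 2.2621
β_P = Σ w_i β_i = 0.15×2.0753 + 0.32×2.4334 + 0.19×0.6676 + 0.23×1.5026 + 0.11×2.2621 = 1.8113
E(R_P) = R_f + β_P × MRP = 4.44% + 1.8113 × 4.34% = 12.30%

12.30%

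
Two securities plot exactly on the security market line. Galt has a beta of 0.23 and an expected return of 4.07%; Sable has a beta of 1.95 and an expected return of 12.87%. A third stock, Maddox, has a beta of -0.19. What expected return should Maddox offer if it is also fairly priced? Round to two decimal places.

MRP (SML slope) = (12.87% − 4.07%) / (1.95 − 0.23) = 8.80% / 1.72 = 5.1163%
R_f (intercept) = 4.07% − 0.23 × 5.1163% = 2.8933%
E(R_Maddox) = R_f + β × MRP = 2.8933% + -0.19 × 5.1163% = 1.92%

1.92%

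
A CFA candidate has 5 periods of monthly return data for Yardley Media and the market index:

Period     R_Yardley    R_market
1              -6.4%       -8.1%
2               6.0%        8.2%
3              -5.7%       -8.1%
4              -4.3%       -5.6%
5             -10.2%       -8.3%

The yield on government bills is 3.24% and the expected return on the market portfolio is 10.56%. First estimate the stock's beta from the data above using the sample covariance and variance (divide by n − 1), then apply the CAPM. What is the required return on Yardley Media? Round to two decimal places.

Mean R_i = (-6.4 + 6.0 − 5.7 − 4.3 − 10.2) / 5 = -4.1200%
Mean R_m = (-8.1 + 8.2 − 8.1 − 5.6 − 8.3) / 5 = -4.3800%
Σ(R_i − R̄_i)(R_m − R̄_m) = 165.7220  ⇒  Cov = 165.7220 / 4 = 41.4305
Σ(R_m − R̄_m)² = 202.7880  ⇒  Var(R_m) = 202.7880 / 4 = 50.6970
β = Cov / Var(R_m) = 41.4305 / 50.6970 = 0.8172
MRP = 10.56% − 3.24% = 7.32%
E(R) = R_f + β × MRP = 3.24% + 0.8172 × 7.32% = 9.22%

9.22%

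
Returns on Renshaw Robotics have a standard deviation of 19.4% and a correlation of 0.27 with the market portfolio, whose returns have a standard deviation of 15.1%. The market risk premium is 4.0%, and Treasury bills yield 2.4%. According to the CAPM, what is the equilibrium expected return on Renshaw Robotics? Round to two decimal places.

3.79%

β = ρ × σ_i / σ_m = 0.27 × 19.4% / 15.1% = 0.3469
E(R) = 2.4% + 0.3469 × 4.0% = 3.79%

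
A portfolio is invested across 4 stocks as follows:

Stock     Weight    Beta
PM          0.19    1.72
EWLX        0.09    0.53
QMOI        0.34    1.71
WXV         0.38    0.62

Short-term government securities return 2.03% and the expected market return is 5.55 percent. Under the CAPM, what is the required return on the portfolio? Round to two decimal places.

6.22%

β_P = Σ w_i β_i = 0.19×1.72 + 0.09×0.53 + 0.34×1.71 + 0.38×0.62 = 1.1915
MRP = 5.55% − 2.03% = 3.52%
E(R_P) = R_f + β_P × MRP = 2.03% + 1.1915 × 3.52% = 6.22%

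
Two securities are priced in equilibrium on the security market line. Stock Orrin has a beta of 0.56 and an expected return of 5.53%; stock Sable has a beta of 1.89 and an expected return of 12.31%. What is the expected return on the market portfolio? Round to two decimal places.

Both satisfy E(R) = R_f + β·MRP, so the slope of the SML is
MRP = (12.31% − 5.53%) / (1.89 − 0.56) = 6.78% / 1.33 = 5.0977%
R_f = E(R_Orrin) − β_Orrin·MRP = 5.53% − 0.56 × 5.0977% = 2.6753%
E(R_m) = R_f + MRP = 2.6753% + 5.0977% = 7.77%

7.77%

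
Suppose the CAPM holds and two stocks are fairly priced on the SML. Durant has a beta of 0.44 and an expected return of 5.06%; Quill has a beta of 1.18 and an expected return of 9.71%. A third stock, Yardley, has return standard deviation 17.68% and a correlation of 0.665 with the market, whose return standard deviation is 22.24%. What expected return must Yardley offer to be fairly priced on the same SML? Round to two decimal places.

MRP = (9.71% − 5.06%) / (1.18 − 0.44) = 6.2838%
R_f = 5.06% − 0.44 × 6.2838% = 2.2951%
β_Yardley = ρ·σ_i/σ_m = 0.665 × 17.68 / 22.24 = 0.5287
E(R_Yardley) = R_f + β × MRP = 2.2951% + 0.5287 × 6.2838% = 5.62%

5.62%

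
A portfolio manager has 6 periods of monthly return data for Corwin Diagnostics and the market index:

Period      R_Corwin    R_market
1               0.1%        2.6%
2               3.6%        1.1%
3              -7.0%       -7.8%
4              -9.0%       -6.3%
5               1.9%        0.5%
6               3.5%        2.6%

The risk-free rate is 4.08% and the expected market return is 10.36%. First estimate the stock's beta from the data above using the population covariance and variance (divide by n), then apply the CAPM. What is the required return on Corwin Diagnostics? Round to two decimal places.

10.98%

Mean R_i = (0.1 + 3.6 − 7.0 − 9.0 + 1.9 + 3.5) / 6 = -1.1500%
Mean R_m = (2.6 + 1.1 − 7.8 − 6.3 + 0.5 + 2.6) / 6 = -1.2167%
Σ(R_i − R̄_i)(R_m − R̄_m) = 117.1750  ⇒  Cov = 117.1750 / 6 = 19.5292
Σ(R_m − R̄_m)² = 106.6283  ⇒  Var(R_m) = 106.6283 / 6 = 17.7714
β = Cov / Var(R_m) = 19.5292 / 17.7714 = 1.0989
MRP = 10.36% − 4.08% = 6.28%
E(R) = R_f + β × MRP = 4.08% + 1.0989 × 6.28% = 10.98%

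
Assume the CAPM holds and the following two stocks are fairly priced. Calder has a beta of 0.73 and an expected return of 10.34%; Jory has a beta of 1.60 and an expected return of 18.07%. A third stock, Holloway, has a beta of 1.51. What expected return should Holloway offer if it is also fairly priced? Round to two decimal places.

17.27%

MRP (SML slope) = (18.07% − 10.34%) / (1.60 − 0.73) = 7.73% / 0.87 = 8.8851%
R_f (intercept) = 10.34% − 0.73 × 8.8851% = 3.8539%
E(R_Holloway) = R_f + β × MRP = 3.8539% + 1.51 × 8.8851% = 17.27%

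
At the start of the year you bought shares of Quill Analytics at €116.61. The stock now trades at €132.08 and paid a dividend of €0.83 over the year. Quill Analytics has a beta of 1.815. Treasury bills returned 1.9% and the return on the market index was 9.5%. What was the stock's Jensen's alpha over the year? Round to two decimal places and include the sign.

Realised HPR = (P1 + D1 − P0) / P0 = (132.08 + 0.83 − 116.61) / 116.61 = 16.30 / 116.61 = 13.9782%
MRP = 9.5% − 1.9% = 7.60%
CAPM required = R_f + β·MRP = 1.9% + 1.815 × 7.6% = 15.6940%
α = realised − required = 13.9782% − 15.6940% = -1.72%

-1.72%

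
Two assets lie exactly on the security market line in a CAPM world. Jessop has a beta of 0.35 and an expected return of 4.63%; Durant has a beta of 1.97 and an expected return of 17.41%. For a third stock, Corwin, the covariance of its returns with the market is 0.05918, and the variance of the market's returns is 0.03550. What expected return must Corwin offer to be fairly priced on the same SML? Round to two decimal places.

15.02%

MRP = (17.41% − 4.63%) / (1.97 − 0.35) = 7.8889%
R_f = 4.63% − 0.35 × 7.8889% = 1.8689%
β_Corwin = Cov / Var(R_m) = 0.05918 / 0.03550 = 1.6670
E(R_Corwin) = R_f + β × MRP = 1.8689% + 1.6670 × 7.8889% = 15.02%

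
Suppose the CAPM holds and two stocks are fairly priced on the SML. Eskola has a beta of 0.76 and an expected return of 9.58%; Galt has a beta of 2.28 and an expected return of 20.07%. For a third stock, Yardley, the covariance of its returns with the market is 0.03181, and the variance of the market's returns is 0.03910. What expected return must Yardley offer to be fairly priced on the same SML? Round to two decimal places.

MRP = (20.07% − 9.58%) / (2.28 − 0.76) = 6.9013%
R_f = 9.58% − 0.76 × 6.9013% = 4.3350%
β_Yardley = Cov / Var(R_m) = 0.03181 / 0.03910 = 0.8136
E(R_Yardley) = R_f + β × MRP = 4.3350% + 0.8136 × 6.9013% = 9.95%

9.95%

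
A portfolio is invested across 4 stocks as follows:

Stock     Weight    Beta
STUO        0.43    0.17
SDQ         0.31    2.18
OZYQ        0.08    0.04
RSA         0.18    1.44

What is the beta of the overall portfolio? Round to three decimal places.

1.011

β_P = Σ w_i β_i = 0.43×0.17 + 0.31×2.18 + 0.08×0.04 + 0.18×1.44 = 1.0113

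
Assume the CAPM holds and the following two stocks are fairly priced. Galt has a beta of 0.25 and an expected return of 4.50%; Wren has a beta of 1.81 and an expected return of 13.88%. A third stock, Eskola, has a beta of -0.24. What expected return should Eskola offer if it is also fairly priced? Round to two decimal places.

1.55%

MRP (SML slope) = (13.88% − 4.50%) / (1.81 − 0.25) = 9.38% / 1.56 = 6.0128%
R_f (intercept) = 4.50% − 0.25 × 6.0128% = 2.9968%
E(R_Eskola) = R_f + β × MRP = 2.9968% + -0.24 × 6.0128% = 1.55%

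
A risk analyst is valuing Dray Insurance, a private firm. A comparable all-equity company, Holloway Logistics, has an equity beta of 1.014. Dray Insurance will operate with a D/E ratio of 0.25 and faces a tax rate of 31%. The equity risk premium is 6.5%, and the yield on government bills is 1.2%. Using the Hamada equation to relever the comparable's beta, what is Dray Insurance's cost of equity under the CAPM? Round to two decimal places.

8.93%

β_L = β_U × [1 + (1 − t)(D/E)] = 1.014 × [1 + (1 − 0.31) × 0.25]
    = 1.014 × [1 + 0.69 × 0.25] = 1.014 × 1.1725 = 1.1889
E(R) = R_f + β_L × MRP = 1.2% + 1.1889 × 6.5% = 8.93%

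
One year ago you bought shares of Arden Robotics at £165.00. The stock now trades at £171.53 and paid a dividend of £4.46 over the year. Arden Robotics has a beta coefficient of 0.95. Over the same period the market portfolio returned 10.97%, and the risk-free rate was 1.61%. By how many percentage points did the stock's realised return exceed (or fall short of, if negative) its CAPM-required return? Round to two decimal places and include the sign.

-3.84%

Realised HPR = (P1 + D1 − P0) / P0 = (171.53 + 4.46 − 165.00) / 165.00 = 10.99 / 165.00 = 6.6606%
MRP = 10.97% − 1.61% = 9.36%
CAPM required = R_f + β·MRP = 1.61% + 0.95 × 9.36% = 10.5020%
α = realised − required = 6.6606% − 10.5020% = -3.84%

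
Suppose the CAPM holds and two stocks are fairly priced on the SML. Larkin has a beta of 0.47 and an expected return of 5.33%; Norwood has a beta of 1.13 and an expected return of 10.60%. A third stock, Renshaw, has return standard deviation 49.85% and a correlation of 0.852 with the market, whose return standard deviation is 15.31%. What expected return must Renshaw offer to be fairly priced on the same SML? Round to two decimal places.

MRP = (10.60% − 5.33%) / (1.13 − 0.47) = 7.9848%
R_f = 5.33% − 0.47 × 7.9848% = 1.5771%
β_Renshaw = ρ·σ_i/σ_m = 0.852 × 49.85 / 15.31 = 2.7741
E(R_Renshaw) = R_f + β × MRP = 1.5771% + 2.7741 × 7.9848% = 23.73%

23.73%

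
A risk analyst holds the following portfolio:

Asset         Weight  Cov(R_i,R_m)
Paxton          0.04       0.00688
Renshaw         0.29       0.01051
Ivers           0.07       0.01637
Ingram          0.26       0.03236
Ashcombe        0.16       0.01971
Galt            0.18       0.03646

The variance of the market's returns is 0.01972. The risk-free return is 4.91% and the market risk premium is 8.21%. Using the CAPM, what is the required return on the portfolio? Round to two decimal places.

14.32%

β_Paxton = 0.00688 / 0.01972 = 0.3489
β_Renshaw = 0.01051 / 0.01972 = 0.5330
β_Ivers = 0.01637 / 0.01972 = 0.8301
β_Ingram = 0.03236 / 0.01972 = 1.6410
β_Ashcombe = 0.01971 / 0.01972 = 0.9995
β_Galt = 0.03646 / 0.01972 = 1.8489
β_P = Σ w_i β_i = 0.04×0.3489 + 0.29×0.5330 + 0.07×0.8301 + 0.26×1.6410 + 0.16×0.9995 + 0.18×1.8489 = 1.1460
E(R_P) = R_f + β_P × MRP = 4.91% + 1.1460 × 8.21% = 14.32%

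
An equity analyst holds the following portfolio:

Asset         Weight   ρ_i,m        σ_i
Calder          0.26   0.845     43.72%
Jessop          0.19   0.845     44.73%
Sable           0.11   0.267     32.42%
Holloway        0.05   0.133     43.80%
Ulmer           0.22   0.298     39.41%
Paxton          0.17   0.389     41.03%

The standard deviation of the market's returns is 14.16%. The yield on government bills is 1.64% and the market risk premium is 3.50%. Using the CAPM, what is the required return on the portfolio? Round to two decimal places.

7.41%

β_Calder = 0.845 × 43.72% / 14.16% = 2.6090
β_Jessop = 0.845 × 44.73% / 14.16% = 2.6693
β_Sable = 0.267 × 32.42% / 14.16% = 0.6113
β_Holloway = 0.133 × 43.80% / 14.16% = 0.4114
β_Ulmer = 0.298 × 39.41% / 14.16% = 0.8294
β_Paxton = 0.389 × 41.03% / 14.16% = 1.1272
β_P = Σ w_i β_i = 0.26×2.6090 + 0.19×2.6693 + 0.11×0.6113 + 0.05×0.4114 + 0.22×0.8294 + 0.17×1.1272 = 1.6474
E(R_P) = R_f + β_P × MRP = 1.64% + 1.6474 × 3.50% = 7.41%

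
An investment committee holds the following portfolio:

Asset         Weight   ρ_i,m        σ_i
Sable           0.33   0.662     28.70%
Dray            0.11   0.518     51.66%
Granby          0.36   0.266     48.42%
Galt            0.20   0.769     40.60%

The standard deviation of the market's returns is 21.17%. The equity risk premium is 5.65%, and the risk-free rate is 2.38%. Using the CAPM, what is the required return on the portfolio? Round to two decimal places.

β_Sable = 0.662 × 28.70% / 21.17% = 0.8975
β_Dray = 0.518 × 51.66% / 21.17% = 1.2640
β_Granby = 0.266 × 48.42% / 21.17% = 0.6084
β_Galt = 0.769 × 40.60% / 21.17% = 1.4748
β_P = Σ w_i β_i = 0.33×0.8975 + 0.11×1.2640 + 0.36×0.6084 + 0.20×1.4748 = 0.9492
E(R_P) = R_f + β_P × MRP = 2.38% + 0.9492 × 5.65% = 7.74%

7.74%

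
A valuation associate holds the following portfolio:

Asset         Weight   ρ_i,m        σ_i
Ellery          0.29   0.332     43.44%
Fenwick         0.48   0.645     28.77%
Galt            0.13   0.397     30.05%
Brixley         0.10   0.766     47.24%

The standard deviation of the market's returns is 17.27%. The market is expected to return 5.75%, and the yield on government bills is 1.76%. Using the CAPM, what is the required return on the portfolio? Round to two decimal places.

5.98%

β_Ellery = 0.332 × 43.44% / 17.27% = 0.8351
β_Fenwick = 0.645 × 28.77% / 17.27% = 1.0745
β_Galt = 0.397 × 30.05% / 17.27% = 0.6908
β_Brixley = 0.766 × 47.24% / 17.27% = 2.0953
β_P = Σ w_i β_i = 0.29×0.8351 + 0.48×1.0745 + 0.13×0.6908 + 0.10×2.0953 = 1.0573
MRP = 5.75% − 1.76% = 3.99%
E(R_P) = R_f + β_P × MRP = 1.76% + 1.0573 × 3.99% = 5.98%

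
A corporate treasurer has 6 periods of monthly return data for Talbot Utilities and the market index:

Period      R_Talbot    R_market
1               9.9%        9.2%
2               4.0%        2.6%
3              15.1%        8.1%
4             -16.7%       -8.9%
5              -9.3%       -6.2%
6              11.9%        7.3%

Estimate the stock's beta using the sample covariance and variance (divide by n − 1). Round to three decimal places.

1.604

Mean R_i = (9.9 + 4.0 + 15.1 − 16.7 − 9.3 + 11.9) / 6 = 2.4833%
Mean R_m = (9.2 + 2.6 + 8.1 − 8.9 − 6.2 + 7.3) / 6 = 2.0167%
Σ(R_i − R̄_i)(R_m − R̄_m) = 486.9017  ⇒  Cov = 486.9017 / 5 = 97.3803
Σ(R_m − R̄_m)² = 303.5483  ⇒  Var(R_m) = 303.5483 / 5 = 60.7097
β = Cov / Var(R_m) = 97.3803 / 60.7097 = 1.6040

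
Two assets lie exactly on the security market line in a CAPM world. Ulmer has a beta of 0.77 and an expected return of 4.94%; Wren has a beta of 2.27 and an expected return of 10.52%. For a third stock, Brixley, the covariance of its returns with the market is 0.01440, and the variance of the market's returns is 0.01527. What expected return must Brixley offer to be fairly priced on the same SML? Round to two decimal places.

MRP = (10.52% − 4.94%) / (2.27 − 0.77) = 3.7200%
R_f = 4.94% − 0.77 × 3.7200% = 2.0756%
β_Brixley = Cov / Var(R_m) = 0.01440 / 0.01527 = 0.9430
E(R_Brixley) = R_f + β × MRP = 2.0756% + 0.9430 × 3.7200% = 5.58%

5.58%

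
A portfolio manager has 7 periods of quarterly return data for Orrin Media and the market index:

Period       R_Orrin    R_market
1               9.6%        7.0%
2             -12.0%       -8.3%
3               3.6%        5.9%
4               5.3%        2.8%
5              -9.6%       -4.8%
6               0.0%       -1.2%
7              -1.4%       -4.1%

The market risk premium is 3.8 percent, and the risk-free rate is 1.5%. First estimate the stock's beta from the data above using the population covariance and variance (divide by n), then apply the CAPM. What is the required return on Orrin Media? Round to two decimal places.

Mean R_i = (9.6 − 12.0 + 3.6 + 5.3 − 9.6 + 0.0 − 1.4) / 7 = -0.6429%
Mean R_m = (7.0 − 8.3 + 5.9 + 2.8 − 4.8 − 1.2 − 4.1) / 7 = -0.3857%
Σ(R_i − R̄_i)(R_m − R̄_m) = 252.9643  ⇒  Cov = 252.9643 / 7 = 36.1378
Σ(R_m − R̄_m)² = 200.7886  ⇒  Var(R_m) = 200.7886 / 7 = 28.6841
β = Cov / Var(R_m) = 36.1378 / 28.6841 = 1.2599
E(R) = R_f + β × MRP = 1.5% + 1.2599 × 3.8% = 6.29%

6.29%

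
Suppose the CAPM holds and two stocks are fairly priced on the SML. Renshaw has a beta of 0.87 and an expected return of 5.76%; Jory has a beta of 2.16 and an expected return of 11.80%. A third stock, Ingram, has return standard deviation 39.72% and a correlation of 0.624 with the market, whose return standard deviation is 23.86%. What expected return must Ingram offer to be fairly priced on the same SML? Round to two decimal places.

MRP = (11.80% − 5.76%) / (2.16 − 0.87) = 4.6822%
R_f = 5.76% − 0.87 × 4.6822% = 1.6865%
β_Ingram = ρ·σ_i/σ_m = 0.624 × 39.72 / 23.86 = 1.0388
E(R_Ingram) = R_f + β × MRP = 1.6865% + 1.0388 × 4.6822% = 6.55%

6.55%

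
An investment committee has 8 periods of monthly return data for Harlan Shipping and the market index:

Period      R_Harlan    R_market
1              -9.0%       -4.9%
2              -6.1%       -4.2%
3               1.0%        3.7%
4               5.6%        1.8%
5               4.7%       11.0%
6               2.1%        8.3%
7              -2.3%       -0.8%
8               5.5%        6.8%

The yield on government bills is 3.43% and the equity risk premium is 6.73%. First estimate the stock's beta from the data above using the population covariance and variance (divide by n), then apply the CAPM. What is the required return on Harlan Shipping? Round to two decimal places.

Mean R_i = (-9.0 − 6.1 + 1.0 + 5.6 + 4.7 + 2.1 − 2.3 + 5.5) / 8 = 0.1875%
Mean R_m = (-4.9 − 4.2 + 3.7 + 1.8 + 11.0 + 8.3 − 0.8 + 6.8) / 8 = 2.7125%
Σ(R_i − R̄_i)(R_m − R̄_m) = 187.8013  ⇒  Cov = 187.8013 / 8 = 23.4752
Σ(R_m − R̄_m)² = 236.4888  ⇒  Var(R_m) = 236.4888 / 8 = 29.5611
β = Cov / Var(R_m) = 23.4752 / 29.5611 = 0.7941
E(R) = R_f + β × MRP = 3.43% + 0.7941 × 6.73% = 8.77%

8.77%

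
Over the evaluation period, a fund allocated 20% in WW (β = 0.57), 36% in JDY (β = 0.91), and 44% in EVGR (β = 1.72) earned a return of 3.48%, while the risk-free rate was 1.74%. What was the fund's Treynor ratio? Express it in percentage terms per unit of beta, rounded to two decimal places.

1.45%

β_P = 0.20×0.57 + 0.36×0.91 + 0.44×1.72 = 1.1984
Treynor = (R_P − R_f) / β_P = (3.48% − 1.74%) / 1.1984 = 1.74% / 1.1984 = 1.45%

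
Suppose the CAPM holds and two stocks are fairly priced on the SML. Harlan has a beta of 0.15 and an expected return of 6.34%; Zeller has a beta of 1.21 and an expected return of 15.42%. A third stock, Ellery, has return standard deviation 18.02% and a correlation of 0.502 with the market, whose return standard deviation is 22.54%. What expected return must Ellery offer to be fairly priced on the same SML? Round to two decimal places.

MRP = (15.42% − 6.34%) / (1.21 − 0.15) = 8.5660%
R_f = 6.34% − 0.15 × 8.5660% = 5.0551%
β_Ellery = ρ·σ_i/σ_m = 0.502 × 18.02 / 22.54 = 0.4013
E(R_Ellery) = R_f + β × MRP = 5.0551% + 0.4013 × 8.5660% = 8.49%

8.49%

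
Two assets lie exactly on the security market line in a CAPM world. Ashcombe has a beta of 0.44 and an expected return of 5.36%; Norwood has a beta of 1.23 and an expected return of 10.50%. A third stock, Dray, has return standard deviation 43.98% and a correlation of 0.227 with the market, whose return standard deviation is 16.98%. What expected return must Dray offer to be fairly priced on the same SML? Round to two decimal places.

MRP = (10.50% − 5.36%) / (1.23 − 0.44) = 6.5063%
R_f = 5.36% − 0.44 × 6.5063% = 2.4972%
β_Dray = ρ·σ_i/σ_m = 0.227 × 43.98 / 16.98 = 0.5880
E(R_Dray) = R_f + β × MRP = 2.4972% + 0.5880 × 6.5063% = 6.32%

6.32%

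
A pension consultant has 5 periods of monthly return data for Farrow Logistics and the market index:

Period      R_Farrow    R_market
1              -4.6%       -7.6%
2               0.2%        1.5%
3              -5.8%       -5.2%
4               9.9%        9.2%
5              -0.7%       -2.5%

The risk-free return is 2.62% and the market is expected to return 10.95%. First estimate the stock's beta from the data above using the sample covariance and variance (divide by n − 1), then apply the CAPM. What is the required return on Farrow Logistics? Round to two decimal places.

10.16%

Mean R_i = (-4.6 + 0.2 − 5.8 + 9.9 − 0.7) / 5 = -0.2000%
Mean R_m = (-7.6 + 1.5 − 5.2 + 9.2 − 2.5) / 5 = -0.9200%
Σ(R_i − R̄_i)(R_m − R̄_m) = 157.3300  ⇒  Cov = 157.3300 / 4 = 39.3325
Σ(R_m − R̄_m)² = 173.7080  ⇒  Var(R_m) = 173.7080 / 4 = 43.4270
β = Cov / Var(R_m) = 39.3325 / 43.4270 = 0.9057
MRP = 10.95% − 2.62% = 8.33%
E(R) = R_f + β × MRP = 2.62% + 0.9057 × 8.33% = 10.16%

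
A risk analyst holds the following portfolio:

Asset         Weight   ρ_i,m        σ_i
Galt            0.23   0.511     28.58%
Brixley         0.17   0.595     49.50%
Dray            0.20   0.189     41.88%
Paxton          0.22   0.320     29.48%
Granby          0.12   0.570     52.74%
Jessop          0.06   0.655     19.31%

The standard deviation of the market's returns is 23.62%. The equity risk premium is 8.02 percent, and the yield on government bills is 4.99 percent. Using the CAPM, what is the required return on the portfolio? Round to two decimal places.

β_Galt = 0.511 × 28.58% / 23.62% = 0.6183
β_Brixley = 0.595 × 49.50% / 23.62% = 1.2469
β_Dray = 0.189 × 41.88% / 23.62% = 0.3351
β_Paxton = 0.320 × 29.48% / 23.62% = 0.3994
β_Granby = 0.570 × 52.74% / 23.62% = 1.2727
β_Jessop = 0.655 × 19.31% / 23.62% = 0.5355
β_P = Σ w_i β_i = 0.23×0.6183 + 0.17×1.2469 + 0.20×0.3351 + 0.22×0.3994 + 0.12×1.2727 + 0.06×0.5355 = 0.6939
E(R_P) = R_f + β_P × MRP = 4.99% + 0.6939 × 8.02% = 10.56%

10.56%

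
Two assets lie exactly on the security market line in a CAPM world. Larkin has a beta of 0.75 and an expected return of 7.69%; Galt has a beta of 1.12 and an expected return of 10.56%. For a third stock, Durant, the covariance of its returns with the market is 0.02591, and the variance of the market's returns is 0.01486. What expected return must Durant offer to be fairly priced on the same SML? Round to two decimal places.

15.40%

MRP = (10.56% − 7.69%) / (1.12 − 0.75) = 7.7568%
R_f = 7.69% − 0.75 × 7.7568% = 1.8724%
β_Durant = Cov / Var(R_m) = 0.02591 / 0.01486 = 1.7436
E(R_Durant) = R_f + β × MRP = 1.8724% + 1.7436 × 7.7568% = 15.40%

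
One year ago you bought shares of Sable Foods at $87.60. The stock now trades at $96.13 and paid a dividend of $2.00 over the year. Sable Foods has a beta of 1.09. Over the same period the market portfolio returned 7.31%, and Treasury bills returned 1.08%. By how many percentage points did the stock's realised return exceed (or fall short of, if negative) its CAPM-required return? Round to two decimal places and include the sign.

Realised HPR = (P1 + D1 − P0) / P0 = (96.13 + 2.00 − 87.60) / 87.60 = 10.53 / 87.60 = 12.0205%
MRP = 7.31% − 1.08% = 6.23%
CAPM required = R_f + β·MRP = 1.08% + 1.09 × 6.23% = 7.8707%
α = realised − required = 12.0205% − 7.8707% = +4.15%

+4.15%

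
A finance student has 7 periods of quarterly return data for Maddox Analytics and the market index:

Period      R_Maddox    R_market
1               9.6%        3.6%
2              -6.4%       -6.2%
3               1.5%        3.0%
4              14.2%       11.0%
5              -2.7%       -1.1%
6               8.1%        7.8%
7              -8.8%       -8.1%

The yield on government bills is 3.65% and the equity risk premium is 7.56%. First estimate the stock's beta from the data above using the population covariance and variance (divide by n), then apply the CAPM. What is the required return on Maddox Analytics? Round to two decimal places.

Mean R_i = (9.6 − 6.4 + 1.5 + 14.2 − 2.7 + 8.1 − 8.8) / 7 = 2.2143%
Mean R_m = (3.6 − 6.2 + 3.0 + 11.0 − 1.1 + 7.8 − 8.1) / 7 = 1.4286%
Σ(R_i − R̄_i)(R_m − R̄_m) = 350.2271  ⇒  Cov = 350.2271 / 7 = 50.0324
Σ(R_m − R̄_m)² = 294.7743  ⇒  Var(R_m) = 294.7743 / 7 = 42.1106
β = Cov / Var(R_m) = 50.0324 / 42.1106 = 1.1881
E(R) = R_f + β × MRP = 3.65% + 1.1881 × 7.56% = 12.63%

12.63%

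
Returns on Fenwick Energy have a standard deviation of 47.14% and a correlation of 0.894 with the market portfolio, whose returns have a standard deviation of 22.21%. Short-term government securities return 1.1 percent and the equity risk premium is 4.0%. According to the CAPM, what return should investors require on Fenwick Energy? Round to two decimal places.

8.69%

β = ρ × σ_i / σ_m = 0.894 × 47.14% / 22.21% = 1.8975
E(R) = 1.1% + 1.8975 × 4.0% = 8.69%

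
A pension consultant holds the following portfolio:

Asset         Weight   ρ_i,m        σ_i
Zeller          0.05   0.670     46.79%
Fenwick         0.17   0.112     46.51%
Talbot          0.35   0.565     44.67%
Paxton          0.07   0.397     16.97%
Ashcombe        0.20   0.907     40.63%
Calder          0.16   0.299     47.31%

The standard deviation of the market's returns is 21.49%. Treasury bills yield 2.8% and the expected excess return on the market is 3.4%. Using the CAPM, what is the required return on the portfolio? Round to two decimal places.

β_Zeller = 0.670 × 46.79% / 21.49% = 1.4588
β_Fenwick = 0.112 × 46.51% / 21.49% = 0.2424
β_Talbot = 0.565 × 44.67% / 21.49% = 1.1744
β_Paxton = 0.397 × 16.97% / 21.49% = 0.3135
β_Ashcombe = 0.907 × 40.63% / 21.49% = 1.7148
β_Calder = 0.299 × 47.31% / 21.49% = 0.6582
β_P = Σ w_i β_i = 0.05×1.4588 + 0.17×0.2424 + 0.35×1.1744 + 0.07×0.3135 + 0.20×1.7148 + 0.16×0.6582 = 0.9954
E(R_P) = R_f + β_P × MRP = 2.8% + 0.9954 × 3.4% = 6.18%

6.18%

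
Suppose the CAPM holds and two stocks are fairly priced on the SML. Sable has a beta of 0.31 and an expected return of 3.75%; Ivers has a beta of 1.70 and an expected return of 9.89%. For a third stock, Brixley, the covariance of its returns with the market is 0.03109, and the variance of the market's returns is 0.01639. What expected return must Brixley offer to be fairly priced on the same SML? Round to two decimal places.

10.76%

MRP = (9.89% − 3.75%) / (1.70 − 0.31) = 4.4173%
R_f = 3.75% − 0.31 × 4.4173% = 2.3806%
β_Brixley = Cov / Var(R_m) = 0.03109 / 0.01639 = 1.8969
E(R_Brixley) = R_f + β × MRP = 2.3806% + 1.8969 × 4.4173% = 10.76%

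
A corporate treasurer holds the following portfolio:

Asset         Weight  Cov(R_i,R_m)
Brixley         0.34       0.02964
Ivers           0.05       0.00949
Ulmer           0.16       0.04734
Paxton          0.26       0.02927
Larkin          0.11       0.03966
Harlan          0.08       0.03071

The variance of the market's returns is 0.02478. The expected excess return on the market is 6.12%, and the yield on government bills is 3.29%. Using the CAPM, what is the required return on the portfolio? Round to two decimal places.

β_Brixley = 0.02964 / 0.02478 = 1.1961
β_Ivers = 0.00949 / 0.02478 = 0.3830
β_Ulmer = 0.04734 / 0.02478 = 1.9104
β_Paxton = 0.02927 / 0.02478 = 1.1812
β_Larkin = 0.03966 / 0.02478 = 1.6005
β_Harlan = 0.03071 / 0.02478 = 1.2393
β_P = Σ w_i β_i = 0.34×1.1961 + 0.05×0.3830 + 0.16×1.9104 + 0.26×1.1812 + 0.11×1.6005 + 0.08×1.2393 = 1.3138
E(R_P) = R_f + β_P × MRP = 3.29% + 1.3138 × 6.12% = 11.33%

11.33%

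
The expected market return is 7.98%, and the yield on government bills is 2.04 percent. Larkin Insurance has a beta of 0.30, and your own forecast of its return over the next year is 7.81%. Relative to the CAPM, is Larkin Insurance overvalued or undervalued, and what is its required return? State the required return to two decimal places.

Undervalued; required return 3.82%

MRP = 7.98% − 2.04% = 5.94%
Required return = R_f + β·MRP = 2.04% + 0.30 × 5.94% = 3.82%
Forecast 7.81% > required 3.82% → the stock plots above the SML → undervalued.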